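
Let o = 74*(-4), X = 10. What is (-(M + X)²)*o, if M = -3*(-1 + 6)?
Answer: 7400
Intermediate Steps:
M = -15 (M = -3*5 = -15)
o = -296
(-(M + X)²)*o = -(-15 + 10)²*(-296) = -1*(-5)²*(-296) = -1*25*(-296) = -25*(-296) = 7400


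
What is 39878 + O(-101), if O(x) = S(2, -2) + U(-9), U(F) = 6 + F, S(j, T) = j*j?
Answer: 39879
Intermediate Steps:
S(j, T) = j²
O(x) = 1 (O(x) = 2² + (6 - 9) = 4 - 3 = 1)
39878 + O(-101) = 39878 + 1 = 39879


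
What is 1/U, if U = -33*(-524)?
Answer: 1/17292 ≈ 5.7830e-5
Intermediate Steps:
U = 17292
1/U = 1/17292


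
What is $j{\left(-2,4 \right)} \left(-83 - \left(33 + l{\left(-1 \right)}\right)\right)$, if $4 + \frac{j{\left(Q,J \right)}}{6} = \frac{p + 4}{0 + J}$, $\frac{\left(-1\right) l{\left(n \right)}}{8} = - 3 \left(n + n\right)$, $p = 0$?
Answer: $1224$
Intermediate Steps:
$l{\left(n \right)} = 48 n$ ($l{\left(n \right)} = - 8 \left(- 3 \left(n + n\right)\right) = - 8 \left(- 3 \cdot 2 n\right) = - 8 \left(- 6 n\right) = 48 n$)
$j{\left(Q,J \right)} = -24 + \frac{24}{J}$ ($j{\left(Q,J \right)} = -24 + 6 \frac{0 + 4}{0 + J} = -24 + 6 \frac{4}{J} = -24 + \frac{24}{J}$)
$j{\left(-2,4 \right)} \left(-83 - \left(33 + l{\left(-1 \right)}\right)\right) = \left(-24 + \frac{24}{4}\right) \left(-83 - \left(33 + 48 \left(-1\right)\right)\right) = \left(-24 + 24 \cdot \frac{1}{4}\right) \left(-83 - -15\right) = \left(-24 + 6\right) \left(-83 + \left(-33 + 48\right)\right) = - 18 \left(-83 + 15\right) = \left(-18\right) \left(-68\right) = 1224$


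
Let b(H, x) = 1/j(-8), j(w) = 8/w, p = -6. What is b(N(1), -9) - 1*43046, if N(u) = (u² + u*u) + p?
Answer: -43047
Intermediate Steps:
N(u) = -6 + 2*u² (N(u) = (u² + u*u) - 6 = (u² + u²) - 6 = 2*u² - 6 = -6 + 2*u²)
b(H, x) = -1 (b(H, x) = 1/(8/(-8)) = 1/(8*(-⅛)) = 1/(-1) = -1)
b(N(1), -9) - 1*43046 = -1 - 1*43046 = -1 - 43046 = -43047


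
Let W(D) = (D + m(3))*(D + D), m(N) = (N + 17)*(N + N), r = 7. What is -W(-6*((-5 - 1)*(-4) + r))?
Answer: -24552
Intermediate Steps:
m(N) = 2*N*(17 + N) (m(N) = (17 + N)*(2*N) = 2*N*(17 + N))
W(D) = 2*D*(120 + D) (W(D) = (D + 2*3*(17 + 3))*(D + D) = (D + 2*3*20)*(2*D) = (D + 120)*(2*D) = (120 + D)*(2*D) = 2*D*(120 + D))
-W(-6*((-5 - 1)*(-4) + r)) = -2*(-6*((-5 - 1)*(-4) + 7))*(120 - 6*((-5 - 1)*(-4) + 7)) = -2*(-6*(-6*(-4) + 7))*(120 - 6*(-6*(-4) + 7)) = -2*(-6*(24 + 7))*(120 - 6*(24 + 7)) = -2*(-6*31)*(120 - 6*31) = -2*(-186)*(120 - 186) = -2*(-186)*(-66) = -1*24552 = -24552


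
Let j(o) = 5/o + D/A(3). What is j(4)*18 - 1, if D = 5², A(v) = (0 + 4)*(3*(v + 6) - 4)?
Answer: 607/23 ≈ 26.391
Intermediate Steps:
A(v) = 56 + 12*v (A(v) = 4*(3*(6 + v) - 4) = 4*((18 + 3*v) - 4) = 4*(14 + 3*v) = 56 + 12*v)
D = 25
j(o) = 25/92 + 5/o (j(o) = 5/o + 25/(56 + 12*3) = 5/o + 25/(56 + 36) = 5/o + 25/92 = 25/92 + 5/o)
j(4)*18 - 1 = (25/92 + 5/4)*18 - 1 = (35/23)*18 - 1 = 630/23 - 1 = 607/23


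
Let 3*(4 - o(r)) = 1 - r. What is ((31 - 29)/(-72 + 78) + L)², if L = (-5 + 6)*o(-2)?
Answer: 100/9 ≈ 11.111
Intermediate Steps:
o(r) = 11/3 + r/3 (o(r) = 4 - (1 - r)/3 = 4 + (-⅓ + r/3) = 11/3 + r/3)
L = 3 (L = (-5 + 6)*(11/3 + (⅓)*(-2)) = 1*(11/3 - ⅔) = 1*3 = 3)
((31 - 29)/(-72 + 78) + L)² = ((31 - 29)/(-72 + 78) + 3)² = (2/6 + 3)² = (2*(⅙) + 3)² = (⅓ + 3)² = (10/3)² = 100/9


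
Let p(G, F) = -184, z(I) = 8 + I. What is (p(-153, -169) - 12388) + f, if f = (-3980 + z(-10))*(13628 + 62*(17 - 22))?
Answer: -53044848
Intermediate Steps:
f = -53032276 (f = (-3980 + (8 - 10))*(13628 + 62*(17 - 22)) = (-3980 - 2)*(13628 + 62*(-5)) = -3982*(13628 - 310) = -3982*13318 = -53032276)
(p(-153, -169) - 12388) + f = (-184 - 12388) - 53032276 = -12572 - 53032276 = -53044848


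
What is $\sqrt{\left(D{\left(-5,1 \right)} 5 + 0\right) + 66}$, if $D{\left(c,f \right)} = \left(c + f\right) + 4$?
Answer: $\sqrt{66} \approx 8.124$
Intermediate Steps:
$D{\left(c,f \right)} = 4 + c + f$
$\sqrt{\left(D{\left(-5,1 \right)} 5 + 0\right) + 66} = \sqrt{\left(\left(4 - 5 + 1\right) 5 + 0\right) + 66} = \sqrt{\left(0 \cdot 5 + 0\right) + 66} = \sqrt{\left(0 + 0\right) + 66} = \sqrt{0 + 66} = \sqrt{66}$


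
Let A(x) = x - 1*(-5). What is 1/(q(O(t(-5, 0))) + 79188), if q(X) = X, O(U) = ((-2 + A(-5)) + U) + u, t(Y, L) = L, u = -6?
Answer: 1/79180 ≈ 1.2629e-5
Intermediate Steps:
A(x) = 5 + x (A(x) = x + 5 = 5 + x)
O(U) = -8 + U (O(U) = ((-2 + (5 - 5)) + U) - 6 = ((-2 + 0) + U) - 6 = (-2 + U) - 6 = -8 + U)
1/(q(O(t(-5, 0))) + 79188) = 1/((-8 + 0) + 79188) = 1/(-8 + 79188) = 1/79180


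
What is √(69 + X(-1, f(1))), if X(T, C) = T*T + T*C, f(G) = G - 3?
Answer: 6*√2 ≈ 8.4853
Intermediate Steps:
f(G) = -3 + G
X(T, C) = T² + C*T
√(69 + X(-1, f(1))) = √(69 - ((-3 + 1) - 1)) = √(69 - (-2 - 1)) = √(69 - 1*(-3)) = √(69 + 3) = √72 = 6*√2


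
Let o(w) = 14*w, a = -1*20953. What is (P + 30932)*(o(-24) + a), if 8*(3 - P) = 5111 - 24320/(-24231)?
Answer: -125026441966591/193848 ≈ -6.4497e+8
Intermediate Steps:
P = -123287417/193848 (P = 3 - (5111 - 24320/(-24231))/8 = 3 - (5111 - 24320*(-1/24231))/8 = 3 - (5111 + 24320/24231)/8 = 3 - 1/8*123868961/24231 = 3 - 123868961/193848 = -123287417/193848 ≈ -636.00)
a = -20953
(P + 30932)*(o(-24) + a) = (-123287417/193848 + 30932)*(14*(-24) - 20953) = 5872818919*(-336 - 20953)/193848 = (5872818919/193848)*(-21289) = -125026441966591/193848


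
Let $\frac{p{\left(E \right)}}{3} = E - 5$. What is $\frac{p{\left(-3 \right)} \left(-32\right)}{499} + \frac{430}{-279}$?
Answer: $- \frac{298}{139221} \approx -0.0021405$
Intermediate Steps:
$p{\left(E \right)} = -15 + 3 E$ ($p{\left(E \right)} = 3 \left(E - 5\right) = 3 \left(-5 + E\right) = -15 + 3 E$)
$\frac{p{\left(-3 \right)} \left(-32\right)}{499} + \frac{430}{-279} = \frac{\left(-15 + 3 \left(-3\right)\right) \left(-32\right)}{499} + \frac{430}{-279} = \left(-15 - 9\right) \left(-32\right) \frac{1}{499} + 430 \left(- \frac{1}{279}\right) = \left(-24\right) \left(-32\right) \frac{1}{499} - \frac{430}{279} = 768 \cdot \frac{1}{499} - \frac{430}{279} = \frac{768}{499} - \frac{430}{279} = - \frac{298}{139221}$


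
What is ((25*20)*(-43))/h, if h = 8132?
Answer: -5375/2033 ≈ -2.6439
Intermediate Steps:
((25*20)*(-43))/h = ((25*20)*(-43))/8132 = (500*(-43))*(1/8132) = -21500*1/8132 = -5375/2033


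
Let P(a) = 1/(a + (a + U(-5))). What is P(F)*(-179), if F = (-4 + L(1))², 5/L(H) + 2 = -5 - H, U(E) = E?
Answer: -5728/1209 ≈ -4.7378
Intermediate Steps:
L(H) = 5/(-7 - H) (L(H) = 5/(-2 + (-5 - H)) = 5/(-7 - H))
F = 1369/64 (F = (-4 - 5/(7 + 1))² = (-4 - 5/8)² = (-37/8)² = 1369/64 ≈ 21.391)
P(a) = 1/(-5 + 2*a) (P(a) = 1/(a + (a - 5)) = 1/(a + (-5 + a)) = 1/(-5 + 2*a))
P(F)*(-179) = -179/(-5 + 2*(1369/64)) = -179/(-5 + 1369/32) = -179/(1209/32) = (32/1209)*(-179) = -5728/1209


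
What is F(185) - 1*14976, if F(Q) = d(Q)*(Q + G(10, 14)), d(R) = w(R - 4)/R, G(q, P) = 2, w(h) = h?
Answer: -2736713/185 ≈ -14793.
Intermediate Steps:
d(R) = (-4 + R)/R (d(R) = (R - 4)/R = (-4 + R)/R)
F(Q) = (-4 + Q)*(2 + Q)/Q (F(Q) = ((-4 + Q)/Q)*(Q + 2) = ((-4 + Q)/Q)*(2 + Q) = (-4 + Q)*(2 + Q)/Q)
F(185) - 1*14976 = (-2 + 185 - 8/185) - 1*14976 = (-2 + 185 - 8*1/185) - 14976 = (-2 + 185 - 8/185) - 14976 = 33847/185 - 14976 = -2736713/185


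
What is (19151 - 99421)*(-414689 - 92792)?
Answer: 40735499870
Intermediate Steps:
(19151 - 99421)*(-414689 - 92792) = -80270*(-507481) = 40735499870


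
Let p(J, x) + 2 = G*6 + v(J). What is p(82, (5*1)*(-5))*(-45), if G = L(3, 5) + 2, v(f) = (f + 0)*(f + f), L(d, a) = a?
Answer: -606960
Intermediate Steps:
v(f) = 2*f² (v(f) = f*(2*f) = 2*f²)
G = 7 (G = 5 + 2 = 7)
p(J, x) = 40 + 2*J² (p(J, x) = -2 + (7*6 + 2*J²) = -2 + (42 + 2*J²) = 40 + 2*J²)
p(82, (5*1)*(-5))*(-45) = (40 + 2*82²)*(-45) = (40 + 2*6724)*(-45) = (40 + 13448)*(-45) = 13488*(-45) = -606960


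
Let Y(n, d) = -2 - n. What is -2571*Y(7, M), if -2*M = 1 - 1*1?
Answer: 23139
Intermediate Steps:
M = 0 (M = -(1 - 1*1)/2 = -(1 - 1)/2 = -½*0 = 0)
-2571*Y(7, M) = -2571*(-2 - 1*7) = -2571*(-2 - 7) = -2571*(-9) = 23139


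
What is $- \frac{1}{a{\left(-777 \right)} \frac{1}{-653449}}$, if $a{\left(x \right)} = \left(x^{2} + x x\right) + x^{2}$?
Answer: $\frac{653449}{1811187} \approx 0.36079$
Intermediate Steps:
$a{\left(x \right)} = 3 x^{2}$ ($a{\left(x \right)} = \left(x^{2} + x^{2}\right) + x^{2} = 2 x^{2} + x^{2} = 3 x^{2}$)
$- \frac{1}{a{\left(-777 \right)} \frac{1}{-653449}} = - \frac{1}{3 \left(-777\right)^{2} \frac{1}{-653449}} = - \frac{1}{3 \cdot 603729 \left(- \frac{1}{653449}\right)} = - \frac{1}{1811187 \left(- \frac{1}{653449}\right)} = - \frac{1}{- \frac{1811187}{653449}} = \left(-1\right) \left(- \frac{653449}{1811187}\right) = \frac{653449}{1811187}$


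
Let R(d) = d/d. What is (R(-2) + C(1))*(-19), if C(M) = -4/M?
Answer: 57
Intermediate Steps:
R(d) = 1
(R(-2) + C(1))*(-19) = (1 - 4/1)*(-19) = (1 - 4*1)*(-19) = (1 - 4)*(-19) = -3*(-19) = 57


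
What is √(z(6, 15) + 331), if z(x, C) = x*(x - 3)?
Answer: √349 ≈ 18.682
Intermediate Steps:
z(x, C) = x*(-3 + x)
√(z(6, 15) + 331) = √(6*(-3 + 6) + 331) = √(6*3 + 331) = √(18 + 331) = √349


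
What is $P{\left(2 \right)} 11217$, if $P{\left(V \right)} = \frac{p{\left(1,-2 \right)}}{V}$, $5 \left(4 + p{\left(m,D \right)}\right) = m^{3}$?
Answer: $- \frac{213123}{10} \approx -21312.0$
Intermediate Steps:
$p{\left(m,D \right)} = -4 + \frac{m^{3}}{5}$
$P{\left(V \right)} = - \frac{19}{5 V}$ ($P{\left(V \right)} = \frac{-4 + \frac{1^{3}}{5}}{V} = \frac{-4 + \frac{1}{5} \cdot 1}{V} = \frac{-4 + \frac{1}{5}}{V} = - \frac{19}{5 V}$)
$P{\left(2 \right)} 11217 = - \frac{19}{5 \cdot 2} \cdot 11217 = \left(- \frac{19}{5}\right) \frac{1}{2} \cdot 11217 = \left(- \frac{19}{10}\right) 11217 = - \frac{213123}{10}$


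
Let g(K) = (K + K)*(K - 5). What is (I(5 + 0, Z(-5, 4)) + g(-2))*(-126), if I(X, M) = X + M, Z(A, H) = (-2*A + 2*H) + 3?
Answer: -6804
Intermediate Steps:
Z(A, H) = 3 - 2*A + 2*H
I(X, M) = M + X
g(K) = 2*K*(-5 + K) (g(K) = (2*K)*(-5 + K) = 2*K*(-5 + K))
(I(5 + 0, Z(-5, 4)) + g(-2))*(-126) = (((3 - 2*(-5) + 2*4) + (5 + 0)) + 2*(-2)*(-5 - 2))*(-126) = (((3 + 10 + 8) + 5) + 2*(-2)*(-7))*(-126) = ((21 + 5) + 28)*(-126) = (26 + 28)*(-126) = 54*(-126) = -6804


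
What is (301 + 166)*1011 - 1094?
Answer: 471043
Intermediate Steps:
(301 + 166)*1011 - 1094 = 467*1011 - 1094 = 472137 - 1094 = 471043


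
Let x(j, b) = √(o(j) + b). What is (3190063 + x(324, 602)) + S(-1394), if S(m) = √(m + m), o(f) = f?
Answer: 3190063 + √926 + 2*I*√697 ≈ 3.1901e+6 + 52.802*I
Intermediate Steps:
S(m) = √2*√m (S(m) = √(2*m) = √2*√m)
x(j, b) = √(b + j) (x(j, b) = √(j + b) = √(b + j))
(3190063 + x(324, 602)) + S(-1394) = (3190063 + √(602 + 324)) + √2*√(-1394) = (3190063 + √926) + √2*(I*√1394) = (3190063 + √926) + 2*I*√697 = 3190063 + √926 + 2*I*√697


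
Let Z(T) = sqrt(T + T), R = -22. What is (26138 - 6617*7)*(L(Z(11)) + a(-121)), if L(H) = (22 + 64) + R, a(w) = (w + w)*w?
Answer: -592231626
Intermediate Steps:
Z(T) = sqrt(2)*sqrt(T) (Z(T) = sqrt(2*T) = sqrt(2)*sqrt(T))
a(w) = 2*w**2 (a(w) = (2*w)*w = 2*w**2)
L(H) = 64 (L(H) = (22 + 64) - 22 = 86 - 22 = 64)
(26138 - 6617*7)*(L(Z(11)) + a(-121)) = (26138 - 6617*7)*(64 + 2*(-121)**2) = (26138 - 46319)*(64 + 2*14641) = -20181*(64 + 29282) = -20181*29346 = -592231626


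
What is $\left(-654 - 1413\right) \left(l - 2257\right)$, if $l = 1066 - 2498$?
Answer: $7625163$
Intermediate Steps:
$l = -1432$
$\left(-654 - 1413\right) \left(l - 2257\right) = \left(-654 - 1413\right) \left(-1432 - 2257\right) = \left(-2067\right) \left(-3689\right) = 7625163$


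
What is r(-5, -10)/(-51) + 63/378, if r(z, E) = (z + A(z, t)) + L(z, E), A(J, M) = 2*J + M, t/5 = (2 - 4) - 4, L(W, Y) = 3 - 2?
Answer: 35/34 ≈ 1.0294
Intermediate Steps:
L(W, Y) = 1
t = -30 (t = 5*((2 - 4) - 4) = 5*(-2 - 4) = 5*(-6) = -30)
A(J, M) = M + 2*J
r(z, E) = -29 + 3*z (r(z, E) = (z + (-30 + 2*z)) + 1 = (-30 + 3*z) + 1 = -29 + 3*z)
r(-5, -10)/(-51) + 63/378 = (-29 + 3*(-5))/(-51) + 63/378 = (-29 - 15)*(-1/51) + 63*(1/378) = -44*(-1/51) + 1/6 = 44/51 + 1/6 = 35/34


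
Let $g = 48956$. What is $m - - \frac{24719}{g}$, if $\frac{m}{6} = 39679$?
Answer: $\frac{11655175463}{48956} \approx 2.3807 \cdot 10^{5}$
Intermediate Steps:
$m = 238074$ ($m = 6 \cdot 39679 = 238074$)
$m - - \frac{24719}{g} = 238074 - - \frac{24719}{48956} = 238074 + \frac{24719}{48956} = \frac{11655175463}{48956}$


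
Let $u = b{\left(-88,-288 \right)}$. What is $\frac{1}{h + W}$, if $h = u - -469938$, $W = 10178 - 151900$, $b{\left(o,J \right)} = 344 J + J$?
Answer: $\frac{1}{228856} \approx 4.3696 \cdot 10^{-6}$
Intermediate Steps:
$b{\left(o,J \right)} = 345 J$
$u = -99360$ ($u = 345 \left(-288\right) = -99360$)
$W = -141722$ ($W = 10178 - 151900 = -141722$)
$h = 370578$ ($h = -99360 - -469938 = -99360 + 469938 = 370578$)
$\frac{1}{h + W} = \frac{1}{370578 - 141722} = \frac{1}{228856}$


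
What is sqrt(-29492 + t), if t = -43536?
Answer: 2*I*sqrt(18257) ≈ 270.24*I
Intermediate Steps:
sqrt(-29492 + t) = sqrt(-29492 - 43536) = sqrt(-73028) = 2*I*sqrt(18257)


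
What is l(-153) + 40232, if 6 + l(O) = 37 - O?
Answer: 40416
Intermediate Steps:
l(O) = 31 - O (l(O) = -6 + (37 - O) = 31 - O)
l(-153) + 40232 = (31 - 1*(-153)) + 40232 = (31 + 153) + 40232 = 184 + 40232 = 40416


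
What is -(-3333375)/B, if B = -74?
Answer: -3333375/74 ≈ -45046.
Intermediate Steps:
-(-3333375)/B = -(-3333375)/(-74) = -(-3333375)*(-1)/74 = -74075*45/74 = -3333375/74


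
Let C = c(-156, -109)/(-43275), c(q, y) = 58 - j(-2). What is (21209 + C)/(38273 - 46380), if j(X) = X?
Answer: -61187961/23388695 ≈ -2.6161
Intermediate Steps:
c(q, y) = 60 (c(q, y) = 58 - 1*(-2) = 58 + 2 = 60)
C = -4/2885 (C = 60/(-43275) = 60*(-1/43275) = -4/2885 ≈ -0.0013865)
(21209 + C)/(38273 - 46380) = (21209 - 4/2885)/(38273 - 46380) = (61187961/2885)/(-8107) = (61187961/2885)*(-1/8107) = -61187961/23388695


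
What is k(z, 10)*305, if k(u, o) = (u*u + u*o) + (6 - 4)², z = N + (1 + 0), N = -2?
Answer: -1525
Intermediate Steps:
z = -1 (z = -2 + (1 + 0) = -2 + 1 = -1)
k(u, o) = 4 + u² + o*u (k(u, o) = (u² + o*u) + 2² = (u² + o*u) + 4 = 4 + u² + o*u)
k(z, 10)*305 = (4 + (-1)² + 10*(-1))*305 = (4 + 1 - 10)*305 = -5*305 = -1525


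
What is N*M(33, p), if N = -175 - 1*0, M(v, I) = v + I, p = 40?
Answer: -12775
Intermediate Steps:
M(v, I) = I + v
N = -175 (N = -175 + 0 = -175)
N*M(33, p) = -175*(40 + 33) = -175*73 = -12775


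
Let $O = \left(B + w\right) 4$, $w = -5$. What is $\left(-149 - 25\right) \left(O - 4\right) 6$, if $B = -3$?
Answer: $37584$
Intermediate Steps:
$O = -32$ ($O = \left(-3 - 5\right) 4 = \left(-8\right) 4 = -32$)
$\left(-149 - 25\right) \left(O - 4\right) 6 = \left(-149 - 25\right) \left(-32 - 4\right) 6 = - 174 \left(\left(-36\right) 6\right) = \left(-174\right) \left(-216\right) = 37584$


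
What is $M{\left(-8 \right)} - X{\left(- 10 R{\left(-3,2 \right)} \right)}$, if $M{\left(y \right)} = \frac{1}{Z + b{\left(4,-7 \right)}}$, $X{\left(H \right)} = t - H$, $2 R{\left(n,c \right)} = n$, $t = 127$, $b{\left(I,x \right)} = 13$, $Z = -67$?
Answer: $- \frac{6049}{54} \approx -112.02$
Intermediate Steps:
$R{\left(n,c \right)} = \frac{n}{2}$
$X{\left(H \right)} = 127 - H$
$M{\left(y \right)} = - \frac{1}{54}$ ($M{\left(y \right)} = \frac{1}{-67 + 13} = \frac{1}{-54} = - \frac{1}{54}$)
$M{\left(-8 \right)} - X{\left(- 10 R{\left(-3,2 \right)} \right)} = - \frac{1}{54} - \left(127 - - 10 \cdot \frac{1}{2} \left(-3\right)\right) = - \frac{1}{54} - \left(127 - \left(-10\right) \left(- \frac{3}{2}\right)\right) = - \frac{1}{54} - \left(127 - 15\right) = - \frac{1}{54} - 112 = - \frac{6049}{54}$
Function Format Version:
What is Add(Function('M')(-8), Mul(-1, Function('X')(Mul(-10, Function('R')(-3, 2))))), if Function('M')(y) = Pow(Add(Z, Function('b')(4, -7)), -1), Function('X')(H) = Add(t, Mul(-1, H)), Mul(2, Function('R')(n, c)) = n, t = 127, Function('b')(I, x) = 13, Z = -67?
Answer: Rational(-6049, 54) ≈ -112.02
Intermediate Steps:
Function('R')(n, c) = Mul(Rational(1, 2), n)
Function('X')(H) = Add(127, Mul(-1, H))
Function('M')(y) = Rational(-1, 54) (Function('M')(y) = Pow(Add(-67, 13), -1) = Pow(-54, -1) = Rational(-1, 54))
Add(Function('M')(-8), Mul(-1, Function('X')(Mul(-10, Function('R')(-3, 2))))) = Add(Rational(-1, 54), Mul(-1, Add(127, Mul(-1, Mul(-10, Mul(Rational(1, 2), -3)))))) = Add(Rational(-1, 54), Mul(-1, Add(127, Mul(-1, Mul(-10, Rational(-3, 2)))))) = Add(Rational(-1, 54), Mul(-1, Add(127, Mul(-1, 15)))) = Add(Rational(-1, 54), Mul(-1, Add(127, -15))) = Add(Rational(-1, 54), Mul(-1, 112)) = Add(Rational(-1, 54), -112) = Rational(-6049, 54)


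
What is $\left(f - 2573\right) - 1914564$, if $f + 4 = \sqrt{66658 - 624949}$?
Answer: $-1917141 + i \sqrt{558291} \approx -1.9171 \cdot 10^{6} + 747.19 i$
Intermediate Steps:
$f = -4 + i \sqrt{558291}$ ($f = -4 + \sqrt{66658 - 624949} = -4 + \sqrt{-558291} = -4 + i \sqrt{558291} \approx -4.0 + 747.19 i$)
$\left(f - 2573\right) - 1914564 = \left(\left(-4 + i \sqrt{558291}\right) - 2573\right) - 1914564 = \left(-2577 + i \sqrt{558291}\right) - 1914564 = -1917141 + i \sqrt{558291}$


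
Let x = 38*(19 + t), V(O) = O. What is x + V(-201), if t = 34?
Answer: 1813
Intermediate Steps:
x = 2014 (x = 38*(19 + 34) = 38*53 = 2014)
x + V(-201) = 2014 - 201 = 1813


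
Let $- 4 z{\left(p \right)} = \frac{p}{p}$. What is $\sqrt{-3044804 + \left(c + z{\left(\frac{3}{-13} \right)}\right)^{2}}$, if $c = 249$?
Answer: $\frac{i \sqrt{47726839}}{4} \approx 1727.1 i$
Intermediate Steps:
$z{\left(p \right)} = - \frac{1}{4}$ ($z{\left(p \right)} = - \frac{p \frac{1}{p}}{4} = \left(- \frac{1}{4}\right) 1 = - \frac{1}{4}$)
$\sqrt{-3044804 + \left(c + z{\left(\frac{3}{-13} \right)}\right)^{2}} = \sqrt{-3044804 + \left(249 - \frac{1}{4}\right)^{2}} = \sqrt{-3044804 + \left(\frac{995}{4}\right)^{2}} = \sqrt{-3044804 + \frac{990025}{16}} = \sqrt{- \frac{47726839}{16}} = \frac{i \sqrt{47726839}}{4}$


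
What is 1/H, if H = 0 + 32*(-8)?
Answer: -1/256 ≈ -0.0039063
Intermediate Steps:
H = -256 (H = 0 - 256 = -256)
1/H = 1/(-256) = -1/256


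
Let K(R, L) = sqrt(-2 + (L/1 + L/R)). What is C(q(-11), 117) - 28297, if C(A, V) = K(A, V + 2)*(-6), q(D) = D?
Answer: -28297 - 24*sqrt(803)/11 ≈ -28359.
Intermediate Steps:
K(R, L) = sqrt(-2 + L + L/R) (K(R, L) = sqrt(-2 + (L*1 + L/R)) = sqrt(-2 + (L + L/R)) = sqrt(-2 + L + L/R))
C(A, V) = -6*sqrt(V + (2 + V)/A) (C(A, V) = sqrt(-2 + (V + 2) + (V + 2)/A)*(-6) = sqrt(-2 + (2 + V) + (2 + V)/A)*(-6) = sqrt(V + (2 + V)/A)*(-6) = -6*sqrt(V + (2 + V)/A))
C(q(-11), 117) - 28297 = -6*4*sqrt(73)*sqrt(-1/(-11)) - 28297 = -6*4*sqrt(803)/11 - 28297 = -24*sqrt(803)/11 - 28297 = -28297 - 24*sqrt(803)/11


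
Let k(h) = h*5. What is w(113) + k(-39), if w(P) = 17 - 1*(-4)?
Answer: -174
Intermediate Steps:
k(h) = 5*h
w(P) = 21 (w(P) = 17 + 4 = 21)
w(113) + k(-39) = 21 + 5*(-39) = 21 - 195 = -174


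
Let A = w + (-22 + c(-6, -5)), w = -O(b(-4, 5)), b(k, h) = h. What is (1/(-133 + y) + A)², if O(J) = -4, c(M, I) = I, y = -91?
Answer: 26553409/50176 ≈ 529.21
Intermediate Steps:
w = 4 (w = -1*(-4) = 4)
A = -23 (A = 4 + (-22 - 5) = 4 - 27 = -23)
(1/(-133 + y) + A)² = (1/(-133 - 91) - 23)² = (1/(-224) - 23)² = (-1/224 - 23)² = (-5153/224)² = 26553409/50176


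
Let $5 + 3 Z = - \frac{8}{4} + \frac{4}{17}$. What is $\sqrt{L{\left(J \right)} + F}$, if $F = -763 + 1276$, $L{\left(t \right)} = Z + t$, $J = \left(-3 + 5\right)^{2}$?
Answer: $\frac{2 \sqrt{334713}}{51} \approx 22.688$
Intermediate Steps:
$Z = - \frac{115}{51}$ ($Z = - \frac{5}{3} + \frac{- \frac{8}{4} + \frac{4}{17}}{3} = - \frac{5}{3} + \frac{\left(-8\right) \frac{1}{4} + 4 \cdot \frac{1}{17}}{3} = - \frac{5}{3} + \frac{-2 + \frac{4}{17}}{3} = - \frac{5}{3} + \frac{1}{3} \left(- \frac{30}{17}\right) = - \frac{5}{3} - \frac{10}{17} = - \frac{115}{51} \approx -2.2549$)
$J = 4$ ($J = 2^{2} = 4$)
$L{\left(t \right)} = - \frac{115}{51} + t$
$F = 513$
$\sqrt{L{\left(J \right)} + F} = \sqrt{\left(- \frac{115}{51} + 4\right) + 513} = \sqrt{\frac{89}{51} + 513} = \sqrt{\frac{26252}{51}} = \frac{2 \sqrt{334713}}{51}$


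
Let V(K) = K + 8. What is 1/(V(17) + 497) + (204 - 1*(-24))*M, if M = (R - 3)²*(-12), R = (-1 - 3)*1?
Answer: -69981407/522 ≈ -1.3406e+5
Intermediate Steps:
R = -4 (R = -4*1 = -4)
V(K) = 8 + K
M = -588 (M = (-4 - 3)²*(-12) = (-7)²*(-12) = 49*(-12) = -588)
1/(V(17) + 497) + (204 - 1*(-24))*M = 1/((8 + 17) + 497) + (204 - 1*(-24))*(-588) = 1/(25 + 497) + (204 + 24)*(-588) = 1/522 + 228*(-588) = 1/522 - 134064 = -69981407/522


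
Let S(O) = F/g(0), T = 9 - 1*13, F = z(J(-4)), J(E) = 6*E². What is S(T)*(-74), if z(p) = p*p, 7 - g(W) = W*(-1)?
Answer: -681984/7 ≈ -97426.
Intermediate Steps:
g(W) = 7 + W (g(W) = 7 - W*(-1) = 7 - (-1)*W = 7 + W)
z(p) = p²
F = 9216 (F = (6*(-4)²)² = (6*16)² = 96² = 9216)
T = -4 (T = 9 - 13 = -4)
S(O) = 9216/7 (S(O) = 9216/(7 + 0) = 9216/7)
S(T)*(-74) = (9216/7)*(-74) = -681984/7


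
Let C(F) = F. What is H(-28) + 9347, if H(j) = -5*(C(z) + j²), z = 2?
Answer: 5417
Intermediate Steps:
H(j) = -10 - 5*j² (H(j) = -5*(2 + j²) = -10 - 5*j²)
H(-28) + 9347 = (-10 - 5*(-28)²) + 9347 = (-10 - 5*784) + 9347 = (-10 - 3920) + 9347 = -3930 + 9347 = 5417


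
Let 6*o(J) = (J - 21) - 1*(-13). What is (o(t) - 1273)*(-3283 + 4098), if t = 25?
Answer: -6211115/6 ≈ -1.0352e+6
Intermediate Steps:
o(J) = -4/3 + J/6 (o(J) = ((J - 21) - 1*(-13))/6 = ((-21 + J) + 13)/6 = (-8 + J)/6 = -4/3 + J/6)
(o(t) - 1273)*(-3283 + 4098) = ((-4/3 + (1/6)*25) - 1273)*(-3283 + 4098) = ((-4/3 + 25/6) - 1273)*815 = (17/6 - 1273)*815 = -7621/6*815 = -6211115/6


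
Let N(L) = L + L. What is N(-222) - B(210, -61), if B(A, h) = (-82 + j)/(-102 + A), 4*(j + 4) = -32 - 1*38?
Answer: -10633/24 ≈ -443.04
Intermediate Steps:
j = -43/2 (j = -4 + (-32 - 1*38)/4 = -4 + (-32 - 38)/4 = -4 + (1/4)*(-70) = -4 - 35/2 = -43/2 ≈ -21.500)
B(A, h) = -207/(2*(-102 + A)) (B(A, h) = (-82 - 43/2)/(-102 + A) = -207/(2*(-102 + A)))
N(L) = 2*L
N(-222) - B(210, -61) = 2*(-222) - (-207)/(-204 + 2*210) = -444 - (-207)/(-204 + 420) = -444 - (-207)/216 = -444 - 1*(-23/24) = -444 + 23/24 = -10633/24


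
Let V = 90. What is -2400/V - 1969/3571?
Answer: -291587/10713 ≈ -27.218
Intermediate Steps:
-2400/V - 1969/3571 = -2400/90 - 1969/3571 = -2400*1/90 - 1969*1/3571 = -80/3 - 1969/3571 = -291587/10713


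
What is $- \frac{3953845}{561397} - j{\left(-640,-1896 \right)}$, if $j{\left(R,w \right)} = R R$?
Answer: $- \frac{229952165045}{561397} \approx -4.0961 \cdot 10^{5}$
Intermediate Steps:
$j{\left(R,w \right)} = R^{2}$
$- \frac{3953845}{561397} - j{\left(-640,-1896 \right)} = - \frac{3953845}{561397} - \left(-640\right)^{2} = \left(-3953845\right) \frac{1}{561397} - 409600 = - \frac{3953845}{561397} - 409600 = - \frac{229952165045}{561397}$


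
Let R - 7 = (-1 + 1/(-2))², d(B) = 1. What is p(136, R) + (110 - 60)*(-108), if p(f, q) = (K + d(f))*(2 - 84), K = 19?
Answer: -7040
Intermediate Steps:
R = 37/4 (R = 7 + (-1 + 1/(-2))² = 7 + (-1 - ½)² = 7 + (-3/2)² = 7 + 9/4 = 37/4 ≈ 9.2500)
p(f, q) = -1640 (p(f, q) = (19 + 1)*(2 - 84) = 20*(-82) = -1640)
p(136, R) + (110 - 60)*(-108) = -1640 + (110 - 60)*(-108) = -1640 + 50*(-108) = -1640 - 5400 = -7040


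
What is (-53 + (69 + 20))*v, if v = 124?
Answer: 4464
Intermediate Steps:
(-53 + (69 + 20))*v = (-53 + (69 + 20))*124 = (-53 + 89)*124 = 36*124 = 4464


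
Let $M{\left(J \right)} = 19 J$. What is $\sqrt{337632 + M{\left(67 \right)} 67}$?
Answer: $\sqrt{422923} \approx 650.33$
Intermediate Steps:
$\sqrt{337632 + M{\left(67 \right)} 67} = \sqrt{337632 + 19 \cdot 67 \cdot 67} = \sqrt{337632 + 1273 \cdot 67} = \sqrt{337632 + 85291} = \sqrt{422923}$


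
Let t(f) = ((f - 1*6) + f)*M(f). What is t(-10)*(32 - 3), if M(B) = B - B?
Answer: 0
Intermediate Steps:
M(B) = 0
t(f) = 0 (t(f) = ((f - 1*6) + f)*0 = ((f - 6) + f)*0 = ((-6 + f) + f)*0 = (-6 + 2*f)*0 = 0)
t(-10)*(32 - 3) = 0*(32 - 3) = 0*29 = 0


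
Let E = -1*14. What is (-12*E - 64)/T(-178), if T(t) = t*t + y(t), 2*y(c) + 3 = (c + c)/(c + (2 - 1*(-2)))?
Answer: 18096/5512933 ≈ 0.0032825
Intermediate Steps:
y(c) = -3/2 + c/(4 + c) (y(c) = -3/2 + ((c + c)/(c + (2 - 1*(-2))))/2 = -3/2 + ((2*c)/(c + (2 + 2)))/2 = -3/2 + ((2*c)/(c + 4))/2 = -3/2 + ((2*c)/(4 + c))/2 = -3/2 + (2*c/(4 + c))/2 = -3/2 + c/(4 + c))
E = -14
T(t) = t**2 + (-12 - t)/(2*(4 + t)) (T(t) = t*t + (-12 - t)/(2*(4 + t)) = t**2 + (-12 - t)/(2*(4 + t)))
(-12*E - 64)/T(-178) = (-12*(-14) - 64)/(((-12 - 1*(-178) + 2*(-178)**2*(4 - 178))/(2*(4 - 178)))) = (168 - 64)/(((1/2)*(-12 + 178 + 2*31684*(-174))/(-174))) = 104/(((1/2)*(-1/174)*(-12 + 178 - 11026032))) = 104/(((1/2)*(-1/174)*(-11025866))) = 104/(5512933/174) = 104*(174/5512933) = 18096/5512933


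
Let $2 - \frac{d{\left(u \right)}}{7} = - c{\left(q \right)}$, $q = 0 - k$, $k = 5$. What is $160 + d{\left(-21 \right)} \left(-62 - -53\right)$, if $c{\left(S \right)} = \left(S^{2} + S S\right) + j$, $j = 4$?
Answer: $-3368$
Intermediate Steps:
$q = -5$ ($q = 0 - 5 = -5$)
$c{\left(S \right)} = 4 + 2 S^{2}$ ($c{\left(S \right)} = \left(S^{2} + S S\right) + 4 = \left(S^{2} + S^{2}\right) + 4 = 2 S^{2} + 4 = 4 + 2 S^{2}$)
$d{\left(u \right)} = 392$ ($d{\left(u \right)} = 14 - 7 \left(- (4 + 2 \left(-5\right)^{2})\right) = 14 - 7 \left(- (4 + 2 \cdot 25)\right) = 14 - 7 \left(- (4 + 50)\right) = 14 - 7 \left(\left(-1\right) 54\right) = 14 - -378 = 14 + 378 = 392$)
$160 + d{\left(-21 \right)} \left(-62 - -53\right) = 160 + 392 \left(-62 - -53\right) = 160 + 392 \left(-62 + 53\right) = 160 + 392 \left(-9\right) = 160 - 3528 = -3368$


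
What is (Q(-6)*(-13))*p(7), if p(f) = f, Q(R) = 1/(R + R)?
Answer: 91/12 ≈ 7.5833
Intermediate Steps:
Q(R) = 1/(2*R)
(Q(-6)*(-13))*p(7) = (((½)/(-6))*(-13))*7 = (((½)*(-⅙))*(-13))*7 = -1/12*(-13)*7 = (13/12)*7 = 91/12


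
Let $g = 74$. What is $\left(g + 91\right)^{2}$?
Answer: $27225$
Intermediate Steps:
$\left(g + 91\right)^{2} = \left(74 + 91\right)^{2} = 165^{2} = 27225$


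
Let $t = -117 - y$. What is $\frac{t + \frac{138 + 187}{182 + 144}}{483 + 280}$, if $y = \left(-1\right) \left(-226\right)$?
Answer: $- \frac{111493}{248738} \approx -0.44823$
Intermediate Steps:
$y = 226$
$t = -343$ ($t = -117 - 226 = -343$)
$\frac{t + \frac{138 + 187}{182 + 144}}{483 + 280} = \frac{-343 + \frac{138 + 187}{182 + 144}}{483 + 280} = \frac{-343 + \frac{325}{326}}{763} = \left(-343 + 325 \cdot \frac{1}{326}\right) \frac{1}{763} = \left(-343 + \frac{325}{326}\right) \frac{1}{763} = \left(- \frac{111493}{326}\right) \frac{1}{763} = - \frac{111493}{248738}$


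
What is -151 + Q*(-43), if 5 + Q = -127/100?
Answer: 11861/100 ≈ 118.61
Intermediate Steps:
Q = -627/100 (Q = -5 - 127/100 = -627/100 ≈ -6.2700)
-151 + Q*(-43) = -151 - 627/100*(-43) = -151 + 26961/100 = 11861/100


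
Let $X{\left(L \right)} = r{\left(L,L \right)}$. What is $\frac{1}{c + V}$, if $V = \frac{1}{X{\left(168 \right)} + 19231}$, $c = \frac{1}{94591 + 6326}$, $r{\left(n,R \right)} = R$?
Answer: $\frac{1957688883}{120316} \approx 16271.0$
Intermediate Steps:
$c = \frac{1}{100917} \approx 9.9091 \cdot 10^{-6}$
$X{\left(L \right)} = L$
$V = \frac{1}{19399}$ ($V = \frac{1}{168 + 19231} = \frac{1}{19399} \approx 5.1549 \cdot 10^{-5}$)
$\frac{1}{c + V} = \frac{1}{\frac{1}{100917} + \frac{1}{19399}} = \frac{1}{\frac{120316}{1957688883}} = \frac{1957688883}{120316}$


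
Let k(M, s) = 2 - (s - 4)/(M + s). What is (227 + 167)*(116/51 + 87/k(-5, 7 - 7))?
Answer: 1502519/51 ≈ 29461.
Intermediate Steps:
k(M, s) = 2 - (-4 + s)/(M + s)
(227 + 167)*(116/51 + 87/k(-5, 7 - 7)) = (227 + 167)*(116/51 + 87/(((4 + (7 - 7) + 2*(-5))/(-5 + (7 - 7))))) = 394*(116*(1/51) + 87/(((4 + 0 - 10)/(-5 + 0)))) = 394*(116/51 + 87/((-6/(-5)))) = 394*(116/51 + 87/((-⅕*(-6)))) = 394*(116/51 + 87/(6/5)) = 394*(116/51 + 87*(⅚)) = 394*(116/51 + 145/2) = 394*(7627/102) = 1502519/51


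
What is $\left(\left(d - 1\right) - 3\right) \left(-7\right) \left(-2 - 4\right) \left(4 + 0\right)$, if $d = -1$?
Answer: $-840$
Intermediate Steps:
$\left(\left(d - 1\right) - 3\right) \left(-7\right) \left(-2 - 4\right) \left(4 + 0\right) = \left(\left(-1 - 1\right) - 3\right) \left(-7\right) \left(-2 - 4\right) \left(4 + 0\right) = \left(-2 - 3\right) \left(-7\right) \left(\left(-6\right) 4\right) = \left(-5\right) \left(-7\right) \left(-24\right) = 35 \left(-24\right) = -840$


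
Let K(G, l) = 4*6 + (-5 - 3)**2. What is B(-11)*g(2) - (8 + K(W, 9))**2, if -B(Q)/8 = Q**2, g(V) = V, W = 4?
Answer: -11152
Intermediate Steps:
K(G, l) = 88 (K(G, l) = 24 + (-8)**2 = 24 + 64 = 88)
B(Q) = -8*Q**2
B(-11)*g(2) - (8 + K(W, 9))**2 = -8*(-11)**2*2 - (8 + 88)**2 = -8*121*2 - 1*96**2 = -968*2 - 1*9216 = -1936 - 9216 = -11152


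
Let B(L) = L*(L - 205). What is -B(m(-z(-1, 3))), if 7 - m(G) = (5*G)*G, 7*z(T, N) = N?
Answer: 2904606/2401 ≈ 1209.7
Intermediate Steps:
z(T, N) = N/7
m(G) = 7 - 5*G**2 (m(G) = 7 - 5*G*G = 7 - 5*G**2)
B(L) = L*(-205 + L)
-B(m(-z(-1, 3))) = -(7 - 5*(-3/7)**2)*(-205 + (7 - 5*(-3/7)**2)) = -(7 - 5*9/49)*(-205 + (7 - 5*9/49)) = -(7 - 45/49)*(-205 + (7 - 45/49)) = -298*(-205 + 298/49)/49 = -298*(-9747)/(49*49) = -1*(-2904606/2401) = 2904606/2401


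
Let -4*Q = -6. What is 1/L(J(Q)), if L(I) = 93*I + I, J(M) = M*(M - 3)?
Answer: -2/423 ≈ -0.0047281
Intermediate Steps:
Q = 3/2 (Q = -¼*(-6) = 3/2 ≈ 1.5000)
J(M) = M*(-3 + M)
L(I) = 94*I
1/L(J(Q)) = 1/(94*(3*(-3 + 3/2)/2)) = 1/(94*((3/2)*(-3/2))) = 1/(94*(-9/4)) = 1/(-423/2) = -2/423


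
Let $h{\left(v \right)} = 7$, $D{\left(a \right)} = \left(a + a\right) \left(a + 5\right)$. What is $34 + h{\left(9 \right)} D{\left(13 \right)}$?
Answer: $3310$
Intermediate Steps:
$D{\left(a \right)} = 2 a \left(5 + a\right)$
$34 + h{\left(9 \right)} D{\left(13 \right)} = 34 + 7 \cdot 2 \cdot 13 \left(5 + 13\right) = 34 + 7 \cdot 2 \cdot 13 \cdot 18 = 34 + 7 \cdot 468 = 34 + 3276 = 3310$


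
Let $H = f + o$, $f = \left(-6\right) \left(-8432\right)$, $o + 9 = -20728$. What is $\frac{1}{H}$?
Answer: $\frac{1}{29855} \approx 3.3495 \cdot 10^{-5}$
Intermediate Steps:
$o = -20737$ ($o = -9 - 20728 = -20737$)
$f = 50592$
$H = 29855$ ($H = 50592 - 20737 = 29855$)
$\frac{1}{H} = \frac{1}{29855}$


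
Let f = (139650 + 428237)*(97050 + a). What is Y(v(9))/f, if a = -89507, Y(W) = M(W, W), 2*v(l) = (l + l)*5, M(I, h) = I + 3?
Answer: 48/4283571641 ≈ 1.1206e-8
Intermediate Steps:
M(I, h) = 3 + I
v(l) = 5*l (v(l) = ((l + l)*5)/2 = ((2*l)*5)/2 = (10*l)/2 = 5*l)
Y(W) = 3 + W
f = 4283571641 (f = (139650 + 428237)*(97050 - 89507) = 567887*7543 = 4283571641)
Y(v(9))/f = (3 + 5*9)/4283571641 = (3 + 45)*(1/4283571641) = 48*(1/4283571641) = 48/4283571641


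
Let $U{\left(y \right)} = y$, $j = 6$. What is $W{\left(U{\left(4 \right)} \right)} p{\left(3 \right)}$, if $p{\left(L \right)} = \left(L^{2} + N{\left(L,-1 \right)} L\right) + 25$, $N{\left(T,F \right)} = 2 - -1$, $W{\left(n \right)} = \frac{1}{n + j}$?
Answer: $\frac{43}{10} \approx 4.3$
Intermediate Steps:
$W{\left(n \right)} = \frac{1}{6 + n}$ ($W{\left(n \right)} = \frac{1}{n + 6} = \frac{1}{6 + n}$)
$N{\left(T,F \right)} = 3$ ($N{\left(T,F \right)} = 2 + 1 = 3$)
$p{\left(L \right)} = 25 + L^{2} + 3 L$ ($p{\left(L \right)} = \left(L^{2} + 3 L\right) + 25 = 25 + L^{2} + 3 L$)
$W{\left(U{\left(4 \right)} \right)} p{\left(3 \right)} = \frac{25 + 3^{2} + 3 \cdot 3}{6 + 4} = \frac{25 + 9 + 9}{10} = \frac{1}{10} \cdot 43 = \frac{43}{10}$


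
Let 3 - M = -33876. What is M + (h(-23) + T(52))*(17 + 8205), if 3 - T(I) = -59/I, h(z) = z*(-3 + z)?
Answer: 129600375/26 ≈ 4.9846e+6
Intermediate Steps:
M = 33879 (M = 3 - 1*(-33876) = 3 + 33876 = 33879)
T(I) = 3 + 59/I (T(I) = 3 - (-59)/I = 3 + 59/I)
M + (h(-23) + T(52))*(17 + 8205) = 33879 + (-23*(-3 - 23) + (3 + 59/52))*(17 + 8205) = 33879 + (-23*(-26) + (3 + 59*(1/52)))*8222 = 33879 + (598 + (3 + 59/52))*8222 = 33879 + (598 + 215/52)*8222 = 33879 + (31311/52)*8222 = 33879 + 128719521/26 = 129600375/26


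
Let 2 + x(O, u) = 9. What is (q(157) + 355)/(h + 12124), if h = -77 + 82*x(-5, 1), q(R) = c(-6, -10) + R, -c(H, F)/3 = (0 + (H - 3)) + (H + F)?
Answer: 587/12621 ≈ 0.046510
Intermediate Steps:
c(H, F) = 9 - 6*H - 3*F (c(H, F) = -3*((0 + (H - 3)) + (H + F)) = -3*((0 + (-3 + H)) + (F + H)) = -3*((-3 + H) + (F + H)) = -3*(-3 + F + 2*H) = 9 - 6*H - 3*F)
x(O, u) = 7 (x(O, u) = -2 + 9 = 7)
q(R) = 75 + R (q(R) = (9 - 6*(-6) - 3*(-10)) + R = (9 + 36 + 30) + R = 75 + R)
h = 497 (h = -77 + 82*7 = -77 + 574 = 497)
(q(157) + 355)/(h + 12124) = ((75 + 157) + 355)/(497 + 12124) = (232 + 355)/12621 = 587*(1/12621) = 587/12621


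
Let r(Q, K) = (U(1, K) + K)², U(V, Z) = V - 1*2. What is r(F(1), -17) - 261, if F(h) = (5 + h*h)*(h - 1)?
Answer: 63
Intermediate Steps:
U(V, Z) = -2 + V (U(V, Z) = V - 2 = -2 + V)
F(h) = (-1 + h)*(5 + h²) (F(h) = (5 + h²)*(-1 + h) = (-1 + h)*(5 + h²))
r(Q, K) = (-1 + K)² (r(Q, K) = ((-2 + 1) + K)² = (-1 + K)²)
r(F(1), -17) - 261 = (-1 - 17)² - 261 = (-18)² - 261 = 324 - 261 = 63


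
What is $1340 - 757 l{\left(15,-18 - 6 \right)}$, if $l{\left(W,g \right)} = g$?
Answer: $19508$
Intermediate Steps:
$1340 - 757 l{\left(15,-18 - 6 \right)} = 1340 - 757 \left(-18 - 6\right) = 1340 - -18168 = 1340 + 18168 = 19508$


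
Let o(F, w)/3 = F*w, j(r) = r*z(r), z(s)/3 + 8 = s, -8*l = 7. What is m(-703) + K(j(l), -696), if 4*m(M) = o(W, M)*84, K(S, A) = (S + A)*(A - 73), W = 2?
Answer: 27438765/64 ≈ 4.2873e+5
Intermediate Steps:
l = -7/8 (l = -1/8*7 = -7/8 ≈ -0.87500)
z(s) = -24 + 3*s
j(r) = r*(-24 + 3*r)
K(S, A) = (-73 + A)*(A + S) (K(S, A) = (A + S)*(-73 + A) = (-73 + A)*(A + S))
o(F, w) = 3*F*w (o(F, w) = 3*(F*w) = 3*F*w)
m(M) = 126*M (m(M) = ((3*2*M)*84)/4 = ((6*M)*84)/4 = (504*M)/4 = 126*M)
m(-703) + K(j(l), -696) = 126*(-703) + ((-696)**2 - 73*(-696) - 219*(-7)*(-8 - 7/8)/8 - 2088*(-7)*(-8 - 7/8)/8) = -88578 + (484416 + 50808 - 219*(-7)*(-71)/(8*8) - 2088*(-7)*(-71)/(8*8)) = -88578 + (484416 + 50808 - 73*1491/64 - 696*1491/64) = -88578 + (484416 + 50808 - 108843/64 - 129717/8) = -88578 + 33107757/64 = 27438765/64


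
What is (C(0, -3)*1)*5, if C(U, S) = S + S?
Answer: -30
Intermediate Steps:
C(U, S) = 2*S
(C(0, -3)*1)*5 = ((2*(-3))*1)*5 = -6*1*5 = -6*5 = -30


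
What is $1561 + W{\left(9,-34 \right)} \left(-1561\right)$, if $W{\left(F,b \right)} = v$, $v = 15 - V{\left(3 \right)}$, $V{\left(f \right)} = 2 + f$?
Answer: $-14049$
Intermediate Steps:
$v = 10$ ($v = 15 - \left(2 + 3\right) = 15 - 5 = 10$)
$W{\left(F,b \right)} = 10$
$1561 + W{\left(9,-34 \right)} \left(-1561\right) = 1561 + 10 \left(-1561\right) = 1561 - 15610 = -14049$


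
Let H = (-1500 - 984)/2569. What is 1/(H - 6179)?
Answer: -2569/15876335 ≈ -0.00016181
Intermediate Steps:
H = -2484/2569 (H = -2484*1/2569 = -2484/2569 ≈ -0.96691)
1/(H - 6179) = 1/(-2484/2569 - 6179) = 1/(-15876335/2569) = -2569/15876335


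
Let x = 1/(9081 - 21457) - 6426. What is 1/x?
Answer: -12376/79528177 ≈ -0.00015562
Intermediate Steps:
x = -79528177/12376 (x = 1/(-12376) - 6426 = -1/12376 - 6426 = -79528177/12376 ≈ -6426.0)
1/x = 1/(-79528177/12376) = -12376/79528177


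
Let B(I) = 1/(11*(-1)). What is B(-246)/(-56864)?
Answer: 1/625504 ≈ 1.5987e-6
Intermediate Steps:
B(I) = -1/11 (B(I) = 1/(-11) = -1/11)
B(-246)/(-56864) = -1/11/(-56864) = -1/11*(-1/56864) = 1/625504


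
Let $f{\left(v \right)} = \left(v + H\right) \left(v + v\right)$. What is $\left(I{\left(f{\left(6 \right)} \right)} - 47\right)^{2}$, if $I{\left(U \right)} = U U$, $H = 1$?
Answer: $49126081$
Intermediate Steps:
$f{\left(v \right)} = 2 v \left(1 + v\right)$ ($f{\left(v \right)} = \left(v + 1\right) \left(v + v\right) = \left(1 + v\right) 2 v = 2 v \left(1 + v\right)$)
$I{\left(U \right)} = U^{2}$
$\left(I{\left(f{\left(6 \right)} \right)} - 47\right)^{2} = \left(\left(2 \cdot 6 \left(1 + 6\right)\right)^{2} - 47\right)^{2} = \left(\left(2 \cdot 6 \cdot 7\right)^{2} - 47\right)^{2} = \left(84^{2} - 47\right)^{2} = \left(7056 - 47\right)^{2} = 7009^{2} = 49126081$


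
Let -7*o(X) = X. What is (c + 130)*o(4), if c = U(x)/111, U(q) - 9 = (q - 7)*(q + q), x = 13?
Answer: -2780/37 ≈ -75.135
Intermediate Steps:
o(X) = -X/7
U(q) = 9 + 2*q*(-7 + q) (U(q) = 9 + (q - 7)*(q + q) = 9 + (-7 + q)*(2*q) = 9 + 2*q*(-7 + q))
c = 55/37 (c = (9 - 14*13 + 2*13**2)/111 = (9 - 182 + 2*169)*(1/111) = (9 - 182 + 338)*(1/111) = 165*(1/111) = 55/37 ≈ 1.4865)
(c + 130)*o(4) = (55/37 + 130)*(-1/7*4) = (4865/37)*(-4/7) = -2780/37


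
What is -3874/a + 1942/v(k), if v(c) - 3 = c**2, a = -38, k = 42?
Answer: 182083/1767 ≈ 103.05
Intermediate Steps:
v(c) = 3 + c**2
-3874/a + 1942/v(k) = -3874/(-38) + 1942/(3 + 42**2) = -3874*(-1/38) + 1942/(3 + 1764) = 1937/19 + 1942/1767 = 182083/1767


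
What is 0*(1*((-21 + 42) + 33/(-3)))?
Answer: 0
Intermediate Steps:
0*(1*((-21 + 42) + 33/(-3))) = 0*(1*(21 + 33*(-1/3))) = 0*(1*(21 - 11)) = 0*(1*10) = 0*10 = 0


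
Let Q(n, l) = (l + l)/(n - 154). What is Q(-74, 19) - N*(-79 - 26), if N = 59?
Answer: 37169/6 ≈ 6194.8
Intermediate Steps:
Q(n, l) = 2*l/(-154 + n) (Q(n, l) = (2*l)/(-154 + n) = 2*l/(-154 + n))
Q(-74, 19) - N*(-79 - 26) = 2*19/(-154 - 74) - 59*(-79 - 26) = 2*19/(-228) - 59*(-105) = 2*19*(-1/228) - 1*(-6195) = -⅙ + 6195 = 37169/6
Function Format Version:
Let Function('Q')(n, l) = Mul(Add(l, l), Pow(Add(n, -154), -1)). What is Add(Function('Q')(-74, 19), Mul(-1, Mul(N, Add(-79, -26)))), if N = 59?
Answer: Rational(37169, 6) ≈ 6194.8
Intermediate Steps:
Function('Q')(n, l) = Mul(2, l, Pow(Add(-154, n), -1)) (Function('Q')(n, l) = Mul(Mul(2, l), Pow(Add(-154, n), -1)) = Mul(2, l, Pow(Add(-154, n), -1)))
Add(Function('Q')(-74, 19), Mul(-1, Mul(N, Add(-79, -26)))) = Add(Mul(2, 19, Pow(Add(-154, -74), -1)), Mul(-1, Mul(59, Add(-79, -26)))) = Add(Mul(2, 19, Pow(-228, -1)), Mul(-1, Mul(59, -105))) = Add(Mul(2, 19, Rational(-1, 228)), Mul(-1, -6195)) = Add(Rational(-1, 6), 6195) = Rational(37169, 6)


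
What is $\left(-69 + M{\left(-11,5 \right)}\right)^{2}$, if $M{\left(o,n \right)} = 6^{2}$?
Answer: $1089$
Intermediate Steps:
$M{\left(o,n \right)} = 36$
$\left(-69 + M{\left(-11,5 \right)}\right)^{2} = \left(-69 + 36\right)^{2} = \left(-33\right)^{2} = 1089$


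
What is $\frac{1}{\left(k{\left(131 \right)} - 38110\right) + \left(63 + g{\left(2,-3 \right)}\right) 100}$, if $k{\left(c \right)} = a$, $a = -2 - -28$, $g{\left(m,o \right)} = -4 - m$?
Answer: $- \frac{1}{32384} \approx -3.0879 \cdot 10^{-5}$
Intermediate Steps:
$a = 26$ ($a = -2 + 28 = 26$)
$k{\left(c \right)} = 26$
$\frac{1}{\left(k{\left(131 \right)} - 38110\right) + \left(63 + g{\left(2,-3 \right)}\right) 100} = \frac{1}{\left(26 - 38110\right) + \left(63 - 6\right) 100} = \frac{1}{-38084 + \left(63 - 6\right) 100} = \frac{1}{-38084 + 57 \cdot 100} = \frac{1}{-38084 + 5700} = \frac{1}{-32384} = - \frac{1}{32384}$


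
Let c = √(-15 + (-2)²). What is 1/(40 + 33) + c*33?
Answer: 1/73 + 33*I*√11 ≈ 0.013699 + 109.45*I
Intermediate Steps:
c = I*√11 (c = √(-15 + 4) = √(-11) = I*√11 ≈ 3.3166*I)
1/(40 + 33) + c*33 = 1/(40 + 33) + (I*√11)*33 = 1/73 + 33*I*√11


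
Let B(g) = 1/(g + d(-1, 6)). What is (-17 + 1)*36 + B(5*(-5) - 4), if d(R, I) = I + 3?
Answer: -11521/20 ≈ -576.05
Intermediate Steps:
d(R, I) = 3 + I
B(g) = 1/(9 + g) (B(g) = 1/(g + (3 + 6)) = 1/(g + 9) = 1/(9 + g))
(-17 + 1)*36 + B(5*(-5) - 4) = (-17 + 1)*36 + 1/(9 + (5*(-5) - 4)) = -16*36 + 1/(9 + (-25 - 4)) = -576 + 1/(9 - 29) = -576 + 1/(-20) = -576 - 1/20 = -11521/20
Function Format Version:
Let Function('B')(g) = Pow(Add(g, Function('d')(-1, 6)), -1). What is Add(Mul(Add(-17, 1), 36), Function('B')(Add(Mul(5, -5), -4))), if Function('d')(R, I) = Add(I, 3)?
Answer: Rational(-11521, 20) ≈ -576.05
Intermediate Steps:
Function('d')(R, I) = Add(3, I)
Function('B')(g) = Pow(Add(9, g), -1) (Function('B')(g) = Pow(Add(g, Add(3, 6)), -1) = Pow(Add(g, 9), -1) = Pow(Add(9, g), -1))
Add(Mul(Add(-17, 1), 36), Function('B')(Add(Mul(5, -5), -4))) = Add(Mul(Add(-17, 1), 36), Pow(Add(9, Add(Mul(5, -5), -4)), -1)) = Add(Mul(-16, 36), Pow(Add(9, Add(-25, -4)), -1)) = Add(-576, Pow(Add(9, -29), -1)) = Add(-576, Pow(-20, -1)) = Add(-576, Rational(-1, 20)) = Rational(-11521, 20)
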